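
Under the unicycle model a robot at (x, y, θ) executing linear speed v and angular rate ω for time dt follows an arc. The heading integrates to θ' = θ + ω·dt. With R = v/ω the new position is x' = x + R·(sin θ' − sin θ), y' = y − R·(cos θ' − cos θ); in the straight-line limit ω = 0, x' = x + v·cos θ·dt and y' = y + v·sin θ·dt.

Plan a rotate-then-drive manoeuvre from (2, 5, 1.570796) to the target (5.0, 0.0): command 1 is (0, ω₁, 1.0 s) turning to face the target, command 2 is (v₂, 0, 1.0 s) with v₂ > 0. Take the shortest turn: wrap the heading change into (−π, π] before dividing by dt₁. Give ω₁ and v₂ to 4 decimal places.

ω₁ = -2.6012, v₂ = 5.8310

heading to target = atan2(0−5, 5−2) = -1.0304
Δθ = wrap(-1.0304 − 1.5708) = -2.6012; ω₁ = Δθ/dt₁ = -2.6012
distance = √((5−2)² + (0−5)²) = 5.8310; v₂ = distance/dt₂ = 5.8310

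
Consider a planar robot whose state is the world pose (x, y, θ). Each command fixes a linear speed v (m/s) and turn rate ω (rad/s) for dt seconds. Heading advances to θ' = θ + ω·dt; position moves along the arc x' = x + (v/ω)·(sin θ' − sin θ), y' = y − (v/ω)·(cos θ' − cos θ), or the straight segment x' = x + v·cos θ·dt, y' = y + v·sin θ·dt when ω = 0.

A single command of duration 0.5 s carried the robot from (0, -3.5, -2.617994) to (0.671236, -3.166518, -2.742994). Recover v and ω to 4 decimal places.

v = -1.5000, ω = -0.2500

Δθ = -2.742994 − -2.617994 = -0.125000
ω = Δθ/dt = -0.125000/0.5 = -0.2500
R = Δx/(sin θ' − sin θ) = 6.0000
v = R·ω = 6.0000·-0.2500 = -1.5000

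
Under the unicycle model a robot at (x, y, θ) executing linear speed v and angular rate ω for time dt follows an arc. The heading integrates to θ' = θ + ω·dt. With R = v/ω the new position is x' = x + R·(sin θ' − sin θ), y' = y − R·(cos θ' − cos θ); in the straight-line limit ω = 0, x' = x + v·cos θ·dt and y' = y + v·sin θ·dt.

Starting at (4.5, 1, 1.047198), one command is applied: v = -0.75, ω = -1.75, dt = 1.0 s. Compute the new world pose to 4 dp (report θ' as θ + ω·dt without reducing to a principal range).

(3.8518, 0.8873, -0.7028)

θ' = 1.0472 + -1.75·1.0 = -0.7028
R = v/ω = -0.75/-1.75 = 0.4286
x' = 4.5 + 0.4286·(sin -0.7028 − sin 1.0472) = 3.8518
y' = 1 − 0.4286·(cos -0.7028 − cos 1.0472) = 0.8873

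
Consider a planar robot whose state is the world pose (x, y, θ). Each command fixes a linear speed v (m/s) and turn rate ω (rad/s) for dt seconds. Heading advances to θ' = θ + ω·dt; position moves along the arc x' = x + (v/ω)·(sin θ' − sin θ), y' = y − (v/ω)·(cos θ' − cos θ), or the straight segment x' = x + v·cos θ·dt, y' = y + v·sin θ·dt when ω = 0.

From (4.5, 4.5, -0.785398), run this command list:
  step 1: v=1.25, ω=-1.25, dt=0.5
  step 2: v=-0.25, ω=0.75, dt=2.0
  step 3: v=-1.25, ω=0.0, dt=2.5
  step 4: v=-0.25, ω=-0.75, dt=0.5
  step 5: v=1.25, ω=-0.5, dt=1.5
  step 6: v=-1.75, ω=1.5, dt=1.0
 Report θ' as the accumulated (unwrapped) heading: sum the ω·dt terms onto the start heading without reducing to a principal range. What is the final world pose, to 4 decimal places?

(1.1052, 3.2882, 0.4646)

step 1: θ'=-1.4104 (R=-1.0000) → pose (4.7801, 3.9526, -1.4104)
step 2: θ'=0.0896 (R=-0.3333) → pose (4.4212, 4.2314, 0.0896)
step 3: θ'=0.0896 (straight) → pose (1.3087, 3.9517, 0.0896)
step 4: θ'=-0.2854 (R=0.3333) → pose (1.1850, 3.9639, -0.2854)
step 5: θ'=-1.0354 (R=-2.5000) → pose (2.6314, 2.8405, -1.0354)
step 6: θ'=0.4646 (R=-1.1667) → pose (1.1052, 3.2882, 0.4646)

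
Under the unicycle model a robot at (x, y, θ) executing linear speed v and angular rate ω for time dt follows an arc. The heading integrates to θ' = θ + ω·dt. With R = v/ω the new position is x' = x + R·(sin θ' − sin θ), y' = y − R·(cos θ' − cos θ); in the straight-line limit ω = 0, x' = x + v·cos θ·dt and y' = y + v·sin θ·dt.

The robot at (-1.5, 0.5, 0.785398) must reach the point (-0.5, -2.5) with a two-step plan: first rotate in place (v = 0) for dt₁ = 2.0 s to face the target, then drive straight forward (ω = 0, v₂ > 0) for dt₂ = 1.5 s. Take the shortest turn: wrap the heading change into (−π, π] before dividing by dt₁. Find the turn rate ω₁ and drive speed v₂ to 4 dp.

heading to target = atan2(-2.5−0.5, -0.5−-1.5) = -1.2490
Δθ = wrap(-1.2490 − 0.7854) = -2.0344; ω₁ = Δθ/dt₁ = -1.0172
distance = √((-0.5−-1.5)² + (-2.5−0.5)²) = 3.1623; v₂ = distance/dt₂ = 2.1082

ω₁ = -1.0172, v₂ = 2.1082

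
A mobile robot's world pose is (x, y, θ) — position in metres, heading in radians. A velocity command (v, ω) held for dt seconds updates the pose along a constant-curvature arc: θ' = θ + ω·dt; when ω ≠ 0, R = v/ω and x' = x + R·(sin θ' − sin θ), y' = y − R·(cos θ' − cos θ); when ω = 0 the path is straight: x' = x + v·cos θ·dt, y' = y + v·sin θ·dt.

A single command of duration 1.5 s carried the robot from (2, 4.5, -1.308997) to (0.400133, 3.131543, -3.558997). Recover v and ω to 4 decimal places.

Δθ = -3.558997 − -1.308997 = -2.250000
ω = Δθ/dt = -2.250000/1.5 = -1.5000
R = Δx/(sin θ' − sin θ) = -1.1667
v = R·ω = -1.1667·-1.5000 = 1.7500

v = 1.7500, ω = -1.5000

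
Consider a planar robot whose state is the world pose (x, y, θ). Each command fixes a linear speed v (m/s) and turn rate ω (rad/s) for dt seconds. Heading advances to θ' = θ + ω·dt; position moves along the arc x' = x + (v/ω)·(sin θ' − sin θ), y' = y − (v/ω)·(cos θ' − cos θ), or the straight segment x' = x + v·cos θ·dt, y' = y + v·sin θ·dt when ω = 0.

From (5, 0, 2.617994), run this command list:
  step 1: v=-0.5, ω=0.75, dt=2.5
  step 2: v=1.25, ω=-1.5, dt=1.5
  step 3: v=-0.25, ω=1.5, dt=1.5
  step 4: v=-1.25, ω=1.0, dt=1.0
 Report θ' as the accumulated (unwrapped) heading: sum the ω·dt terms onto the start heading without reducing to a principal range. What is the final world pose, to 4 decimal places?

step 1: θ'=4.4930 (R=-0.6667) → pose (5.9840, 0.4323, 4.4930)
step 2: θ'=2.2430 (R=-0.8333) → pose (4.5186, 0.0947, 2.2430)
step 3: θ'=4.4930 (R=-0.1667) → pose (4.8117, 0.1622, 4.4930)
step 4: θ'=5.4930 (R=-1.2500) → pose (4.4798, 1.3139, 5.4930)

(4.4798, 1.3139, 5.4930)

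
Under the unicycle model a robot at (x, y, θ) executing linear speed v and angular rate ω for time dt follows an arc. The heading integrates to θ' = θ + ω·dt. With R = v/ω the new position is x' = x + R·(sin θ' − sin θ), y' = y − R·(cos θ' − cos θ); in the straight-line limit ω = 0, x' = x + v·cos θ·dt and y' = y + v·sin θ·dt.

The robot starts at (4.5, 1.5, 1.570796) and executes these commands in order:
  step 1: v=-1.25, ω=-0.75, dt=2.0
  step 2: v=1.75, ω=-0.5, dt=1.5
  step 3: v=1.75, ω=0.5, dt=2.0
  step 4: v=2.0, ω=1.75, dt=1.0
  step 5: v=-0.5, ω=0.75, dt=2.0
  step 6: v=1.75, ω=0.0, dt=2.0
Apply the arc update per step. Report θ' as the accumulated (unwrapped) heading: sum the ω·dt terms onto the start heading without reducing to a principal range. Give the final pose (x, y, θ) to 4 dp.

step 1: θ'=0.0708 (R=1.6667) → pose (2.9512, -0.1625, 0.0708)
step 2: θ'=-0.6792 (R=-3.5000) → pose (5.3974, -0.9305, -0.6792)
step 3: θ'=0.3208 (R=3.5000) → pose (8.6997, -1.5287, 0.3208)
step 4: θ'=2.0708 (R=1.1429) → pose (9.3422, 0.1038, 2.0708)
step 5: θ'=3.5708 (R=-0.6667) → pose (10.2047, -0.1828, 3.5708)
step 6: θ'=3.5708 (straight) → pose (7.0222, -1.6393, 3.5708)

(7.0222, -1.6393, 3.5708)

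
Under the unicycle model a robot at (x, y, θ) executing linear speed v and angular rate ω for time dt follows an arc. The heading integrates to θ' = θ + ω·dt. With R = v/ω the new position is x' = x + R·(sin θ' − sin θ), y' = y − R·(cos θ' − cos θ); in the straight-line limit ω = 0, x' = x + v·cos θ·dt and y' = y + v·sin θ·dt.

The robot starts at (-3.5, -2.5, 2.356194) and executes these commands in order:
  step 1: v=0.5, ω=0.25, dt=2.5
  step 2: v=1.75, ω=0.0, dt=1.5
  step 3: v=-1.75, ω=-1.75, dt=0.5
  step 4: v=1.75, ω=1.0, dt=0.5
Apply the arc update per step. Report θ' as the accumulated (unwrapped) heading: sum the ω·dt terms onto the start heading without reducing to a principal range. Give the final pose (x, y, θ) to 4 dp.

(-7.0980, -1.3853, 2.6062)

step 1: θ'=2.9812 (R=2.0000) → pose (-4.5948, -1.9399, 2.9812)
step 2: θ'=2.9812 (straight) → pose (-7.1861, -1.5206, 2.9812)
step 3: θ'=2.1062 (R=1.0000) → pose (-6.4857, -1.9976, 2.1062)
step 4: θ'=2.6062 (R=1.7500) → pose (-7.0980, -1.3853, 2.6062)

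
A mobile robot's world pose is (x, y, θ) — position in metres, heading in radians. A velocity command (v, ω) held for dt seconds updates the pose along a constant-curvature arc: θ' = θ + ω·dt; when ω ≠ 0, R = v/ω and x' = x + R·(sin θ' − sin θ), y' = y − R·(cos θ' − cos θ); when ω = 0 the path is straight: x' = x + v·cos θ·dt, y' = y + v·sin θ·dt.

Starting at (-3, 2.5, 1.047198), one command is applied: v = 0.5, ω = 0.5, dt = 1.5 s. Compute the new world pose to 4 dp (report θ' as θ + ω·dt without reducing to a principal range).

θ' = 1.0472 + 0.5·1.5 = 1.7972
R = v/ω = 0.5/0.5 = 1.0000
x' = -3 + 1.0000·(sin 1.7972 − sin 1.0472) = -2.8915
y' = 2.5 − 1.0000·(cos 1.7972 − cos 1.0472) = 3.2245

(-2.8915, 3.2245, 1.7972)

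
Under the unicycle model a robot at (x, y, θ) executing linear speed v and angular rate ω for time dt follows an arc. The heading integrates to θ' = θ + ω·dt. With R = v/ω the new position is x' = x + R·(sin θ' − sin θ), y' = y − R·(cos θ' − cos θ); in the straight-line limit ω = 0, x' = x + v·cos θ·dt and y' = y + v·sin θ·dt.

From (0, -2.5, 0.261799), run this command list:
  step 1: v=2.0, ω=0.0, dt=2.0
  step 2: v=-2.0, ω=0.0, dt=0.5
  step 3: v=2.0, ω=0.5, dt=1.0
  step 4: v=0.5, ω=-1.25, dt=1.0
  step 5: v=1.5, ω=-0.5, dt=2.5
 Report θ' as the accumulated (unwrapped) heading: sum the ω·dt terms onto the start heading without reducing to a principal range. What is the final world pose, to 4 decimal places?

(6.6381, -3.8398, -1.7382)

step 1: θ'=0.2618 (straight) → pose (3.8637, -1.4647, 0.2618)
step 2: θ'=0.2618 (straight) → pose (2.8978, -1.7235, 0.2618)
step 3: θ'=0.7618 (R=4.0000) → pose (4.6234, -0.7542, 0.7618)
step 4: θ'=-0.4882 (R=-0.4000) → pose (5.0871, -0.6904, -0.4882)
step 5: θ'=-1.7382 (R=-3.0000) → pose (6.6381, -3.8398, -1.7382)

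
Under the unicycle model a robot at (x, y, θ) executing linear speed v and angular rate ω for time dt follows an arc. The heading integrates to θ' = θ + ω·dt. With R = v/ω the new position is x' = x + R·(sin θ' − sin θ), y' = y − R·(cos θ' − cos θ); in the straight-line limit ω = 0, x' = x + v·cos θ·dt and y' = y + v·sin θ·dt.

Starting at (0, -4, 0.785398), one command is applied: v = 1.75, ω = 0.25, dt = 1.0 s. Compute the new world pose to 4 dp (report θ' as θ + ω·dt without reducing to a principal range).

θ' = 0.7854 + 0.25·1.0 = 1.0354
R = v/ω = 1.75/0.25 = 7.0000
x' = 0 + 7.0000·(sin 1.0354 − sin 0.7854) = 1.0707
y' = -4 − 7.0000·(cos 1.0354 − cos 0.7854) = -2.6215

(1.0707, -2.6215, 1.0354)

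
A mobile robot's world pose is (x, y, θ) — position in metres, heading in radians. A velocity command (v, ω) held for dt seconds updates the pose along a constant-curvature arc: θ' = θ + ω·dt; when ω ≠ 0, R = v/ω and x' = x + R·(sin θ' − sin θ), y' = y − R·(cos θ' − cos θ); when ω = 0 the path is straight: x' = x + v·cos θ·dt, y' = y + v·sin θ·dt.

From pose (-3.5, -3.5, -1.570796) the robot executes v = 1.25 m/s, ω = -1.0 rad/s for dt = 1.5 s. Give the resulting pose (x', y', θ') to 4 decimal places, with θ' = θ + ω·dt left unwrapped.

(-4.6616, -4.7469, -3.0708)

θ' = -1.5708 + -1.0·1.5 = -3.0708
R = v/ω = 1.25/-1.0 = -1.2500
x' = -3.5 + -1.2500·(sin -3.0708 − sin -1.5708) = -4.6616
y' = -3.5 − -1.2500·(cos -3.0708 − cos -1.5708) = -4.7469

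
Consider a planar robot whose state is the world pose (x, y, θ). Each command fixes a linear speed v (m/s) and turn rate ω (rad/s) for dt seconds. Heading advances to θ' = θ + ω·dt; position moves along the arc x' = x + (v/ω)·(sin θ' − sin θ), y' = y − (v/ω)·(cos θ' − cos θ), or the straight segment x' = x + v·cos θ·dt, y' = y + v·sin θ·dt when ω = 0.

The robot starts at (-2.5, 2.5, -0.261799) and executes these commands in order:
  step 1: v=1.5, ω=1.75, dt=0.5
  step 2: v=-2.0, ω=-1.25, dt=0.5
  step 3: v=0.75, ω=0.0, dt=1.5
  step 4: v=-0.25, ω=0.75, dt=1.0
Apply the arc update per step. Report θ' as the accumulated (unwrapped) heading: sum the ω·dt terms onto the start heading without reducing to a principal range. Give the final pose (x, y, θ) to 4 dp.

(-1.8279, 2.2355, 0.7382)

step 1: θ'=0.6132 (R=0.8571) → pose (-1.7849, 2.6270, 0.6132)
step 2: θ'=-0.0118 (R=1.6000) → pose (-2.7245, 2.3356, -0.0118)
step 3: θ'=-0.0118 (straight) → pose (-1.5996, 2.3223, -0.0118)
step 4: θ'=0.7382 (R=-0.3333) → pose (-1.8279, 2.2355, 0.7382)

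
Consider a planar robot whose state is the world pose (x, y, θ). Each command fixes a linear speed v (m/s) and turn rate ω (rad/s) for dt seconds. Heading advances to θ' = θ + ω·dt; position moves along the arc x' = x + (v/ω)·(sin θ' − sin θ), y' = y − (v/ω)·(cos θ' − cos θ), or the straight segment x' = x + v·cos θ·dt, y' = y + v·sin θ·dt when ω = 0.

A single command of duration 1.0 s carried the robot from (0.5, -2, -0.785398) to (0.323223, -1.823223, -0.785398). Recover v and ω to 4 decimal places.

Δθ = -0.785398 − -0.785398 = 0.000000
ω = Δθ/dt = 0.000000/1.0 = 0.0000
ω = 0 → v = (Δx·cos θ + Δy·sin θ)/dt = -0.2500

v = -0.2500, ω = 0.0000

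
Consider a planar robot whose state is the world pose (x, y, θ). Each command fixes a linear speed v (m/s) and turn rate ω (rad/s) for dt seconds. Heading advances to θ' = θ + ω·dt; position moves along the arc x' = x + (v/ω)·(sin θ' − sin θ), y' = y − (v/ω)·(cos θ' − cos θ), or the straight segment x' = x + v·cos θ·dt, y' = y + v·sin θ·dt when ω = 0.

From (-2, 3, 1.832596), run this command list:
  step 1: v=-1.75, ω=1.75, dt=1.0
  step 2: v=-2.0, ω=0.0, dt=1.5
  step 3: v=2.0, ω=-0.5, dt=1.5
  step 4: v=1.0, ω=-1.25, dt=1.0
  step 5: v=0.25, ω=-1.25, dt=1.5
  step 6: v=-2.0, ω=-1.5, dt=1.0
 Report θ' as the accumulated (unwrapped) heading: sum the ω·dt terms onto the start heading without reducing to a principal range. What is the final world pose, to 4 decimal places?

(-2.0335, 5.9581, -1.7924)

step 1: θ'=3.5826 (R=-1.0000) → pose (-0.6072, 2.3545, 3.5826)
step 2: θ'=3.5826 (straight) → pose (2.1057, 3.6350, 3.5826)
step 3: θ'=2.8326 (R=-4.0000) → pose (-0.8181, 3.4418, 2.8326)
step 4: θ'=1.5826 (R=-0.8000) → pose (-1.3747, 4.1944, 1.5826)
step 5: θ'=-0.2924 (R=-0.2000) → pose (-1.1171, 4.3883, -0.2924)
step 6: θ'=-1.7924 (R=1.3333) → pose (-2.0335, 5.9581, -1.7924)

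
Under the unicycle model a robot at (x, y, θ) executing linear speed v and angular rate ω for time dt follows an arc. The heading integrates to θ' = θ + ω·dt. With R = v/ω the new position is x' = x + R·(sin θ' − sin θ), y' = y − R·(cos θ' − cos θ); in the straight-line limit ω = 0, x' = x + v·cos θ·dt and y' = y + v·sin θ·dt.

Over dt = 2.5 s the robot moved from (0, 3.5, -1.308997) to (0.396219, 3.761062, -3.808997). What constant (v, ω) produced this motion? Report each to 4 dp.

Δθ = -3.808997 − -1.308997 = -2.500000
ω = Δθ/dt = -2.500000/2.5 = -1.0000
R = Δx/(sin θ' − sin θ) = 0.2500
v = R·ω = 0.2500·-1.0000 = -0.2500

v = -0.2500, ω = -1.0000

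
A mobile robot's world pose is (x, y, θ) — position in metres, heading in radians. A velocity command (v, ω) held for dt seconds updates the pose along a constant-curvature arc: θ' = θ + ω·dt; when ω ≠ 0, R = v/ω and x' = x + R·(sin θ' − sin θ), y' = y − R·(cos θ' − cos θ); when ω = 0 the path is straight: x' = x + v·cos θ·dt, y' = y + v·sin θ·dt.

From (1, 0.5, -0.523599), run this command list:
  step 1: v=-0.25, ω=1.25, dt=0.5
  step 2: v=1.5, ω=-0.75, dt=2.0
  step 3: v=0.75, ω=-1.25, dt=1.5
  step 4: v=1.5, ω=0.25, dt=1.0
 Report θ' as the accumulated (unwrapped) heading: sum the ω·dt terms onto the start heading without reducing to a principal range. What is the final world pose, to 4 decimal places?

(0.8865, -1.8084, -3.0236)

step 1: θ'=0.1014 (R=-0.2000) → pose (0.8798, 0.5258, 0.1014)
step 2: θ'=-1.3986 (R=-2.0000) → pose (3.0526, -1.1213, -1.3986)
step 3: θ'=-3.2736 (R=-0.6000) → pose (2.3825, -1.8189, -3.2736)
step 4: θ'=-3.0236 (R=6.0000) → pose (0.8865, -1.8084, -3.0236)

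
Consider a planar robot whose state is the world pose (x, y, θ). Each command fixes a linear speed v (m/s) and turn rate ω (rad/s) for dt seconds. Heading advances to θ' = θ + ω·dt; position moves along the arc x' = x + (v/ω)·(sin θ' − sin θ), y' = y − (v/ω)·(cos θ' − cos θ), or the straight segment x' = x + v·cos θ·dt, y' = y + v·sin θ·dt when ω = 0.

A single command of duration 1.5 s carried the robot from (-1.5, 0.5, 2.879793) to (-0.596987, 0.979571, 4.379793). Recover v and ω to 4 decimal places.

Δθ = 4.379793 − 2.879793 = 1.500000
ω = Δθ/dt = 1.500000/1.5 = 1.0000
R = Δx/(sin θ' − sin θ) = -0.7500
v = R·ω = -0.7500·1.0000 = -0.7500

v = -0.7500, ω = 1.0000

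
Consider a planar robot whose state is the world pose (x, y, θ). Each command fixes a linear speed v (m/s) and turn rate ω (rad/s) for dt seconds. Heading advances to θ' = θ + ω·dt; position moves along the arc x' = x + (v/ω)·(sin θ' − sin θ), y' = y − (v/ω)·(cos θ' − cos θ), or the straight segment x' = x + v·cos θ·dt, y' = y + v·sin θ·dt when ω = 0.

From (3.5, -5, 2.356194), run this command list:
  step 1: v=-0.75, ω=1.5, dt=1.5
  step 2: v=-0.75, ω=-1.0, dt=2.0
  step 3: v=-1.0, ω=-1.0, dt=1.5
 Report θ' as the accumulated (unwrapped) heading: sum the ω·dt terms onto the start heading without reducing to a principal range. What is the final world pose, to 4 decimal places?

(5.8630, -5.4420, 1.1062)

step 1: θ'=4.6062 (R=-0.5000) → pose (4.3507, -4.6994, 4.6062)
step 2: θ'=2.6062 (R=0.7500) → pose (5.4791, -4.1339, 2.6062)
step 3: θ'=1.1062 (R=1.0000) → pose (5.8630, -5.4420, 1.1062)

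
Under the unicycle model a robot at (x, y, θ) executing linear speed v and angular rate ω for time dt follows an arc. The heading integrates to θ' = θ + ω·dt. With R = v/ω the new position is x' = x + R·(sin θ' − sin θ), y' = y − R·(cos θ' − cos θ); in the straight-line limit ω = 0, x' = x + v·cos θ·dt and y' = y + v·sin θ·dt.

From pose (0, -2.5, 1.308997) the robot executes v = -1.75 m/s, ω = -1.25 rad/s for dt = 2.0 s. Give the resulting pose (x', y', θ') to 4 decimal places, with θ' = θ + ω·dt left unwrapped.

θ' = 1.3090 + -1.25·2.0 = -1.1910
R = v/ω = -1.75/-1.25 = 1.4000
x' = 0 + 1.4000·(sin -1.1910 − sin 1.3090) = -2.6525
y' = -2.5 − 1.4000·(cos -1.1910 − cos 1.3090) = -2.6567

(-2.6525, -2.6567, -1.1910)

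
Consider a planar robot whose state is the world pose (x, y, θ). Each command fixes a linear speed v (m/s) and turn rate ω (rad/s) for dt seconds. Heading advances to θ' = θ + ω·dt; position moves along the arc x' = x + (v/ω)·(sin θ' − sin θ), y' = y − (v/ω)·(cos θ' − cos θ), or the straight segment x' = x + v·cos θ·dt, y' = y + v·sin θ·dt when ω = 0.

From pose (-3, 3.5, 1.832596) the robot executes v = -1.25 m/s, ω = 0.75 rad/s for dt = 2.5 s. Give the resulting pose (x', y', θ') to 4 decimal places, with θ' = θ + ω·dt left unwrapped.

(-0.4964, 2.5246, 3.7076)

θ' = 1.8326 + 0.75·2.5 = 3.7076
R = v/ω = -1.25/0.75 = -1.6667
x' = -3 + -1.6667·(sin 3.7076 − sin 1.8326) = -0.4964
y' = 3.5 − -1.6667·(cos 3.7076 − cos 1.8326) = 2.5246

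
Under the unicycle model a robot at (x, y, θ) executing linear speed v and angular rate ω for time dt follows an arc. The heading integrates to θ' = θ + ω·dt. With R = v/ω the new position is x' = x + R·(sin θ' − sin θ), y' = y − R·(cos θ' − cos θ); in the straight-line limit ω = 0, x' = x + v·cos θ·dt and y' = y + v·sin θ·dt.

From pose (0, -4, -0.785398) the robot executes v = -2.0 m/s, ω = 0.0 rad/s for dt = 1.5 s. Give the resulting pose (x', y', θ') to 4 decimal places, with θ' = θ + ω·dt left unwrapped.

θ' = -0.7854 + 0.0·1.5 = -0.7854
ω = 0 → straight: x' = 0 + -2.0·cos(-0.7854)·1.5 = -2.1213
y' = -4 + -2.0·sin(-0.7854)·1.5 = -1.8787

(-2.1213, -1.8787, -0.7854)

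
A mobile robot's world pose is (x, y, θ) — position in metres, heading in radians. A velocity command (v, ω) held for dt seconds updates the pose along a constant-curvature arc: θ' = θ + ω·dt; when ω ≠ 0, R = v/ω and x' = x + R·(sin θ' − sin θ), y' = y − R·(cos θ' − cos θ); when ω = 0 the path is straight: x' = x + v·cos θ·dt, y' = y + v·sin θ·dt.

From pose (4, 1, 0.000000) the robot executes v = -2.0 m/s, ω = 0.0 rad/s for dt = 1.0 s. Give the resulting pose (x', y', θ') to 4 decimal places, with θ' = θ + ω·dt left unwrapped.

θ' = 0.0000 + 0.0·1.0 = 0.0000
ω = 0 → straight: x' = 4 + -2.0·cos(0.0000)·1.0 = 2.0000
y' = 1 + -2.0·sin(0.0000)·1.0 = 1.0000

(2.0000, 1.0000, 0.0000)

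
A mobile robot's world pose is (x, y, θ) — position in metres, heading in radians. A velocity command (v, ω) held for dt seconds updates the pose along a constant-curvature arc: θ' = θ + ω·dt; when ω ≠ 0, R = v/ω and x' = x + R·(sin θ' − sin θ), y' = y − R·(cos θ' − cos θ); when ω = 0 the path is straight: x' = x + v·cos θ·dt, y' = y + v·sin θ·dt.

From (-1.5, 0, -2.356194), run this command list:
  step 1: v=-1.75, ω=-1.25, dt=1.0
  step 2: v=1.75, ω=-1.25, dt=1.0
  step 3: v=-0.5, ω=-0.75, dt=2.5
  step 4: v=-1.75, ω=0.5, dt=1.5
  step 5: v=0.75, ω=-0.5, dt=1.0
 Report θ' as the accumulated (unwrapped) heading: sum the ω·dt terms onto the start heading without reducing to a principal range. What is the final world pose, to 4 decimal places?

step 1: θ'=-3.6062 (R=1.4000) → pose (0.1172, 0.2617, -3.6062)
step 2: θ'=-4.8562 (R=-1.4000) → pose (-0.6410, 1.7139, -4.8562)
step 3: θ'=-6.7312 (R=0.6667) → pose (-1.5896, 1.2086, -6.7312)
step 4: θ'=-5.9812 (R=-3.5000) → pose (-4.1467, 1.3956, -5.9812)
step 5: θ'=-6.4812 (R=-1.5000) → pose (-3.4054, 1.4341, -6.4812)

(-3.4054, 1.4341, -6.4812)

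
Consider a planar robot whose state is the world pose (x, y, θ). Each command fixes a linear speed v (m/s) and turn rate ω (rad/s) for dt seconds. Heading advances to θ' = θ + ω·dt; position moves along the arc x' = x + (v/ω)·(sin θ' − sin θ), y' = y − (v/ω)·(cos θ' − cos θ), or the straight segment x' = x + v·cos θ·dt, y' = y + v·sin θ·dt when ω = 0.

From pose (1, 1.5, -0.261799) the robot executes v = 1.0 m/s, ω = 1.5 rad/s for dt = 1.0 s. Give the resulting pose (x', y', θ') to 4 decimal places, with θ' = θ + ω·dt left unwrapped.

θ' = -0.2618 + 1.5·1.0 = 1.2382
R = v/ω = 1.0/1.5 = 0.6667
x' = 1 + 0.6667·(sin 1.2382 − sin -0.2618) = 1.8027
y' = 1.5 − 0.6667·(cos 1.2382 − cos -0.2618) = 1.9263

(1.8027, 1.9263, 1.2382)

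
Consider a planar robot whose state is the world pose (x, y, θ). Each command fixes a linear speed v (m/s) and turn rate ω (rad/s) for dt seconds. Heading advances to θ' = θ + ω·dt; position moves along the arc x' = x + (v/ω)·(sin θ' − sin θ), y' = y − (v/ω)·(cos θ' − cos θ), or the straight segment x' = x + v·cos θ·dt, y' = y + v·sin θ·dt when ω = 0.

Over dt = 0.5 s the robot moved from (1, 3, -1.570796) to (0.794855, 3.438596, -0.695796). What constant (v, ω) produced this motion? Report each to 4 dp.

Δθ = -0.695796 − -1.570796 = 0.875000
ω = Δθ/dt = 0.875000/0.5 = 1.7500
R = −Δy/(cos θ' − cos θ) = -0.5714
v = R·ω = -0.5714·1.7500 = -1.0000

v = -1.0000, ω = 1.7500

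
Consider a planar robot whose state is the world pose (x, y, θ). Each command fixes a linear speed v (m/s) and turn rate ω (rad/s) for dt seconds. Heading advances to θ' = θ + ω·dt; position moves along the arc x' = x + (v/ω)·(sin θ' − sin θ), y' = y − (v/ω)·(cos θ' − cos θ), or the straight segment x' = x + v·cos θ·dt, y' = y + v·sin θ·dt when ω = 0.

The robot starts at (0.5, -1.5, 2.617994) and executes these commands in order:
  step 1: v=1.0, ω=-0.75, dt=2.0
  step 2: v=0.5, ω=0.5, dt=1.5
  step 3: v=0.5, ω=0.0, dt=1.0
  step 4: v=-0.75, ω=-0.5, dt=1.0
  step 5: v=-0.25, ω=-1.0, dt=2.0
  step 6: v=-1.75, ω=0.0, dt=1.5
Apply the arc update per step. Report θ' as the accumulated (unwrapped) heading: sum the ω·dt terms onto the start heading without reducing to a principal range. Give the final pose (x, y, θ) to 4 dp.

step 1: θ'=1.1180 (R=-1.3333) → pose (-0.0323, 0.2380, 1.1180)
step 2: θ'=1.8680 (R=1.0000) → pose (0.0246, 0.9683, 1.8680)
step 3: θ'=1.8680 (straight) → pose (-0.1218, 1.4464, 1.8680)
step 4: θ'=1.3680 (R=1.5000) → pose (-0.0868, 0.7050, 1.3680)
step 5: θ'=-0.6320 (R=0.2500) → pose (-0.4793, 0.5537, -0.6320)
step 6: θ'=-0.6320 (straight) → pose (-2.5973, 2.1044, -0.6320)

(-2.5973, 2.1044, -0.6320)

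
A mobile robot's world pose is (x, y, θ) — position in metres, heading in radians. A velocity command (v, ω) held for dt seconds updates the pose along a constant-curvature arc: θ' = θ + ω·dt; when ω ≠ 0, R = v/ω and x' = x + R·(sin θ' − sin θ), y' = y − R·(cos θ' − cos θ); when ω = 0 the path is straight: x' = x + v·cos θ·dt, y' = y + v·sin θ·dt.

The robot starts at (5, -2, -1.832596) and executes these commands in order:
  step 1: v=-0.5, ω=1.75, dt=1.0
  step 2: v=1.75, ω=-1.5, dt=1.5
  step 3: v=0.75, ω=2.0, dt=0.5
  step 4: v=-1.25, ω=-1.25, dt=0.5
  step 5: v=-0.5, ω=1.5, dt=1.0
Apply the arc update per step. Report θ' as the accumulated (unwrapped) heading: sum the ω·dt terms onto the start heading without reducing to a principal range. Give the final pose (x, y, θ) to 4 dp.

(5.2867, -2.9186, -0.4576)

step 1: θ'=-0.0826 (R=-0.2857) → pose (4.7476, -1.6413, -0.0826)
step 2: θ'=-2.3326 (R=-1.1667) → pose (5.4955, -3.6093, -2.3326)
step 3: θ'=-1.3326 (R=0.3750) → pose (5.4025, -3.9566, -1.3326)
step 4: θ'=-1.9576 (R=1.0000) → pose (5.4481, -3.3434, -1.9576)
step 5: θ'=-0.4576 (R=-0.3333) → pose (5.2867, -2.9186, -0.4576)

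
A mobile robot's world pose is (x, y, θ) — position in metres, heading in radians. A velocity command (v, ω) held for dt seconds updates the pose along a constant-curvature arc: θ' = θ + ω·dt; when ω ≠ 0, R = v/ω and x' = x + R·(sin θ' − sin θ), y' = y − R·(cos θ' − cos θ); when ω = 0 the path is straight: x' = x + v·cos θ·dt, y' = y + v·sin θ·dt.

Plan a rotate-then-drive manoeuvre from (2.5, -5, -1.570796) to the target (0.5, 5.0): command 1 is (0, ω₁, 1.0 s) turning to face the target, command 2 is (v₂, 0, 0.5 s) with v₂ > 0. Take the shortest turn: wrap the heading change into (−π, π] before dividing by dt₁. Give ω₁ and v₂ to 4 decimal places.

ω₁ = -2.9442, v₂ = 20.3961

heading to target = atan2(5−-5, 0.5−2.5) = 1.7682
Δθ = wrap(1.7682 − -1.5708) = -2.9442; ω₁ = Δθ/dt₁ = -2.9442
distance = √((0.5−2.5)² + (5−-5)²) = 10.1980; v₂ = distance/dt₂ = 20.3961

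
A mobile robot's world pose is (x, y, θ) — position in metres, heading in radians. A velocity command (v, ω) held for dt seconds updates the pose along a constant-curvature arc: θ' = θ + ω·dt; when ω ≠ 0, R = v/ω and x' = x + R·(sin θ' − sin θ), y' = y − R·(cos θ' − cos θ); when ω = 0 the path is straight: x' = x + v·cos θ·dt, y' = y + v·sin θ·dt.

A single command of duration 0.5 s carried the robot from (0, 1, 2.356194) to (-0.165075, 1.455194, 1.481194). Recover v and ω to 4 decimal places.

Δθ = 1.481194 − 2.356194 = -0.875000
ω = Δθ/dt = -0.875000/0.5 = -1.7500
R = −Δy/(cos θ' − cos θ) = -0.5714
v = R·ω = -0.5714·-1.7500 = 1.0000

v = 1.0000, ω = -1.7500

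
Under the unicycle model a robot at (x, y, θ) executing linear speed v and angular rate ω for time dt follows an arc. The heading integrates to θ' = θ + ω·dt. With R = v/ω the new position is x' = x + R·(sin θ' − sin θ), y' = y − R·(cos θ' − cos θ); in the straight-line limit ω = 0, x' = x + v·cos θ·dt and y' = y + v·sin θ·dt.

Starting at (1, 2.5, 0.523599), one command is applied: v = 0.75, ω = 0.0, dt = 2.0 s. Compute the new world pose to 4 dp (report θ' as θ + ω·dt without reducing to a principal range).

(2.2990, 3.2500, 0.5236)

θ' = 0.5236 + 0.0·2.0 = 0.5236
ω = 0 → straight: x' = 1 + 0.75·cos(0.5236)·2.0 = 2.2990
y' = 2.5 + 0.75·sin(0.5236)·2.0 = 3.2500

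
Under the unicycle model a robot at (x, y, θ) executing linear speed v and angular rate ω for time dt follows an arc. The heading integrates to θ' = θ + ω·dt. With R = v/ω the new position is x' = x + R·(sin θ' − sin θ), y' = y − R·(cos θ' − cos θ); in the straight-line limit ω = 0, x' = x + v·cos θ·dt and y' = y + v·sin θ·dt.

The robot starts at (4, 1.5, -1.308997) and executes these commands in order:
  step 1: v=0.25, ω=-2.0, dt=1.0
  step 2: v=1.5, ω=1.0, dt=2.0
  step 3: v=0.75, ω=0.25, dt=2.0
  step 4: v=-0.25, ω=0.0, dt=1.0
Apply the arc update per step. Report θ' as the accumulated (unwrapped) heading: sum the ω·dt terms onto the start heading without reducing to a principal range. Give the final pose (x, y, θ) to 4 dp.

(2.7140, -1.6362, -0.8090)

step 1: θ'=-3.3090 (R=-0.1250) → pose (3.8584, 1.3444, -3.3090)
step 2: θ'=-1.3090 (R=1.5000) → pose (2.1596, -0.5229, -1.3090)
step 3: θ'=-0.8090 (R=3.0000) → pose (2.8866, -1.8171, -0.8090)
step 4: θ'=-0.8090 (straight) → pose (2.7140, -1.6362, -0.8090)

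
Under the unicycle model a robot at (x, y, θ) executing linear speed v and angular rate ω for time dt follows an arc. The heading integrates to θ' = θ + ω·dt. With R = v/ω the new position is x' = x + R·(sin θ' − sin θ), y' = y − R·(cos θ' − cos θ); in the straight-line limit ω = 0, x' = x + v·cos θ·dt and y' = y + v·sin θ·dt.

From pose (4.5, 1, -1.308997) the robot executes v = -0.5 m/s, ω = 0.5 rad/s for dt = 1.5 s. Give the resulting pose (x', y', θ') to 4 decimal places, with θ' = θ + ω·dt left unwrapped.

(4.0644, 1.5890, -0.5590)

θ' = -1.3090 + 0.5·1.5 = -0.5590
R = v/ω = -0.5/0.5 = -1.0000
x' = 4.5 + -1.0000·(sin -0.5590 − sin -1.3090) = 4.0644
y' = 1 − -1.0000·(cos -0.5590 − cos -1.3090) = 1.5890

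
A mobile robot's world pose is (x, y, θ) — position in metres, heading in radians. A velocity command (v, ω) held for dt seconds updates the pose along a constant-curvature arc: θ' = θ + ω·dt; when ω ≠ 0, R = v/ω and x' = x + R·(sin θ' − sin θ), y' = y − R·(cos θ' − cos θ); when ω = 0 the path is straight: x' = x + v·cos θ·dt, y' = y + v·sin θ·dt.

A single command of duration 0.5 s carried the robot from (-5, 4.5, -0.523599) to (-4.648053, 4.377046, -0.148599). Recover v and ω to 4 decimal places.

Δθ = -0.148599 − -0.523599 = 0.375000
ω = Δθ/dt = 0.375000/0.5 = 0.7500
R = Δx/(sin θ' − sin θ) = 1.0000
v = R·ω = 1.0000·0.7500 = 0.7500

v = 0.7500, ω = 0.7500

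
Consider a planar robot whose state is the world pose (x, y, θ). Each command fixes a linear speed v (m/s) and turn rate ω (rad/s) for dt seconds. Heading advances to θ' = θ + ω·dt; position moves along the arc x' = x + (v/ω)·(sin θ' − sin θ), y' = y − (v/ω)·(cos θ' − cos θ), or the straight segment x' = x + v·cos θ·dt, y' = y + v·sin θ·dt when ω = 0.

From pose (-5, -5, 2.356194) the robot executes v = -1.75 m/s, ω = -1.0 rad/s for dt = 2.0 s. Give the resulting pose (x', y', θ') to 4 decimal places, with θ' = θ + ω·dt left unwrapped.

(-5.6272, -7.8776, 0.3562)

θ' = 2.3562 + -1.0·2.0 = 0.3562
R = v/ω = -1.75/-1.0 = 1.7500
x' = -5 + 1.7500·(sin 0.3562 − sin 2.3562) = -5.6272
y' = -5 − 1.7500·(cos 0.3562 − cos 2.3562) = -7.8776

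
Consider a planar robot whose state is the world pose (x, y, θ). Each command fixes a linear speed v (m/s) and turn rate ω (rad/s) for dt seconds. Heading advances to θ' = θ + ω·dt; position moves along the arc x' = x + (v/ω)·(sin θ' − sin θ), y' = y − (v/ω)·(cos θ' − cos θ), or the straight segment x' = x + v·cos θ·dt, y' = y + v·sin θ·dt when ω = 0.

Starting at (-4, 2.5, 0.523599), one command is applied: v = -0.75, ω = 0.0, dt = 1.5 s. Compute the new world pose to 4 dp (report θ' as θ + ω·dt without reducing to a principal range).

θ' = 0.5236 + 0.0·1.5 = 0.5236
ω = 0 → straight: x' = -4 + -0.75·cos(0.5236)·1.5 = -4.9743
y' = 2.5 + -0.75·sin(0.5236)·1.5 = 1.9375

(-4.9743, 1.9375, 0.5236)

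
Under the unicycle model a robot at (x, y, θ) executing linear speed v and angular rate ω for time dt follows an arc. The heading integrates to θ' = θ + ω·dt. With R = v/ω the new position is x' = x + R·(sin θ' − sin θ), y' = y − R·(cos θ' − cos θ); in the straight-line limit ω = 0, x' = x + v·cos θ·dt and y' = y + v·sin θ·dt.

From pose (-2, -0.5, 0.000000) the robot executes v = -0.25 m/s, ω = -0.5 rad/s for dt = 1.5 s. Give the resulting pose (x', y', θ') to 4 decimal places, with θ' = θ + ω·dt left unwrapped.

(-2.3408, -0.3658, -0.7500)

θ' = 0.0000 + -0.5·1.5 = -0.7500
R = v/ω = -0.25/-0.5 = 0.5000
x' = -2 + 0.5000·(sin -0.7500 − sin 0.0000) = -2.3408
y' = -0.5 − 0.5000·(cos -0.7500 − cos 0.0000) = -0.3658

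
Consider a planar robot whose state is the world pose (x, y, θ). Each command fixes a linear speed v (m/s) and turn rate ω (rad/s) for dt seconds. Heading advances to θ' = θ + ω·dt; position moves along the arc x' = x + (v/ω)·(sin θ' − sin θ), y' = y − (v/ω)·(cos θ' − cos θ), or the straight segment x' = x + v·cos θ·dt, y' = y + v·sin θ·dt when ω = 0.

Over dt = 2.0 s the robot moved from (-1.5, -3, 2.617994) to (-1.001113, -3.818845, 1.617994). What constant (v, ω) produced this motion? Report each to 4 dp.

v = -0.5000, ω = -0.5000

Δθ = 1.617994 − 2.617994 = -1.000000
ω = Δθ/dt = -1.000000/2.0 = -0.5000
R = −Δy/(cos θ' − cos θ) = 1.0000
v = R·ω = 1.0000·-0.5000 = -0.5000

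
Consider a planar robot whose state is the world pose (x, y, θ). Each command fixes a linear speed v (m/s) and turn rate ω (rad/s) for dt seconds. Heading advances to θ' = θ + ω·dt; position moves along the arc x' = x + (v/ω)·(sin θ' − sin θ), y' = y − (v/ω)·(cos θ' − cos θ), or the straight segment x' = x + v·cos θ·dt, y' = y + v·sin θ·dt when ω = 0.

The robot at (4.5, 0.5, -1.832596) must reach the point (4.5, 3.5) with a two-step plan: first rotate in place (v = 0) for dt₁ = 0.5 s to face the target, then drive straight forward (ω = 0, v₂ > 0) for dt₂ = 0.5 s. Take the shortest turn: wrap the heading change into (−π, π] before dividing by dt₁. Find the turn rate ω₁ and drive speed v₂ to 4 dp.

heading to target = atan2(3.5−0.5, 4.5−4.5) = 1.5708
Δθ = wrap(1.5708 − -1.8326) = -2.8798; ω₁ = Δθ/dt₁ = -5.7596
distance = √((4.5−4.5)² + (3.5−0.5)²) = 3.0000; v₂ = distance/dt₂ = 6.0000

ω₁ = -5.7596, v₂ = 6.0000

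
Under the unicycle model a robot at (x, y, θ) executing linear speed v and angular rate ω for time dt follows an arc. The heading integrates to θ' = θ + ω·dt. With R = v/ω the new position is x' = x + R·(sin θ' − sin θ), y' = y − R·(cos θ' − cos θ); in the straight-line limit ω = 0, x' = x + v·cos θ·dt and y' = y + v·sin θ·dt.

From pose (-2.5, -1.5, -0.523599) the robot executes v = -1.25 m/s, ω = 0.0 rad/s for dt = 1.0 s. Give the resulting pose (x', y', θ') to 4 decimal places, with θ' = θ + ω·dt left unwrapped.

(-3.5825, -0.8750, -0.5236)

θ' = -0.5236 + 0.0·1.0 = -0.5236
ω = 0 → straight: x' = -2.5 + -1.25·cos(-0.5236)·1.0 = -3.5825
y' = -1.5 + -1.25·sin(-0.5236)·1.0 = -0.8750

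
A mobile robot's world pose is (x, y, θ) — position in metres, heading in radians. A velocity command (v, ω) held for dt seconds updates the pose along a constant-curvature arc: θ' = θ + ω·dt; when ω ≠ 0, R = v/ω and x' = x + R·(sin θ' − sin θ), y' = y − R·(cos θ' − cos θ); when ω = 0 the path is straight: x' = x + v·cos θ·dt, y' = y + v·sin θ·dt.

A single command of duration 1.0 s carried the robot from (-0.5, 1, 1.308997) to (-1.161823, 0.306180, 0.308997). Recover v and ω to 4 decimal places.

Δθ = 0.308997 − 1.308997 = -1.000000
ω = Δθ/dt = -1.000000/1.0 = -1.0000
R = −Δy/(cos θ' − cos θ) = 1.0000
v = R·ω = 1.0000·-1.0000 = -1.0000

v = -1.0000, ω = -1.0000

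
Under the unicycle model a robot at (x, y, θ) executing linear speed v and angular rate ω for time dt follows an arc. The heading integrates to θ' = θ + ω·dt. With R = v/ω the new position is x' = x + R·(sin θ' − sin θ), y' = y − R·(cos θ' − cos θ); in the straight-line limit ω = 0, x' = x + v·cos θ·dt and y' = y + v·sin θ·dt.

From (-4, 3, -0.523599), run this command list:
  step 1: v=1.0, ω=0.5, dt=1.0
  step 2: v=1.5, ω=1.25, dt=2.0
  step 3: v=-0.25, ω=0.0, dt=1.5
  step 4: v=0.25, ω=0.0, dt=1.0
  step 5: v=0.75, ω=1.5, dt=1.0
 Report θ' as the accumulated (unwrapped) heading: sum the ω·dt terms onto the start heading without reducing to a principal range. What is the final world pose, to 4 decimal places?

(-2.8591, 4.7415, 3.9764)

step 1: θ'=-0.0236 (R=2.0000) → pose (-3.0472, 2.7326, -0.0236)
step 2: θ'=2.4764 (R=1.2000) → pose (-2.2782, 4.8764, 2.4764)
step 3: θ'=2.4764 (straight) → pose (-1.9832, 4.6450, 2.4764)
step 4: θ'=2.4764 (straight) → pose (-2.1799, 4.7993, 2.4764)
step 5: θ'=3.9764 (R=0.5000) → pose (-2.8591, 4.7415, 3.9764)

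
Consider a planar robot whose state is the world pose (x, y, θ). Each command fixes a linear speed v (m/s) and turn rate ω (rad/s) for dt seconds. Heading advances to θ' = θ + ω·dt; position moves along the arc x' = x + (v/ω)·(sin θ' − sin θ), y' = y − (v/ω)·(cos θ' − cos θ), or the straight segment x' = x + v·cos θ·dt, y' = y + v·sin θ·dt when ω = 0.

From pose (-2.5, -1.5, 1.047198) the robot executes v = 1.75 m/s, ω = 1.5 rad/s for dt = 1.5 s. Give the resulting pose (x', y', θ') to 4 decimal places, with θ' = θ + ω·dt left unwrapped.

θ' = 1.0472 + 1.5·1.5 = 3.2972
R = v/ω = 1.75/1.5 = 1.1667
x' = -2.5 + 1.1667·(sin 3.2972 − sin 1.0472) = -3.6912
y' = -1.5 − 1.1667·(cos 3.2972 − cos 1.0472) = 0.2359

(-3.6912, 0.2359, 3.2972)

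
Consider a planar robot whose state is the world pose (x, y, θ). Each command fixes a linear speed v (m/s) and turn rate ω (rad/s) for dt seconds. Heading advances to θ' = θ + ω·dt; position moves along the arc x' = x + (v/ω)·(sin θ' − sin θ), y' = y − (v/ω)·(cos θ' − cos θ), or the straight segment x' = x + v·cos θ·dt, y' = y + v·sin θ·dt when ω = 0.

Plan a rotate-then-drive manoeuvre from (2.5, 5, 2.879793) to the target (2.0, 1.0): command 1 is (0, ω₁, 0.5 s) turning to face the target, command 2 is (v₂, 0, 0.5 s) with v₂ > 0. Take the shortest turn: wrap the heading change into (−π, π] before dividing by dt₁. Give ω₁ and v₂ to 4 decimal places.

ω₁ = 3.4165, v₂ = 8.0623

heading to target = atan2(1−5, 2−2.5) = -1.6952
Δθ = wrap(-1.6952 − 2.8798) = 1.7082; ω₁ = Δθ/dt₁ = 3.4165
distance = √((2−2.5)² + (1−5)²) = 4.0311; v₂ = distance/dt₂ = 8.0623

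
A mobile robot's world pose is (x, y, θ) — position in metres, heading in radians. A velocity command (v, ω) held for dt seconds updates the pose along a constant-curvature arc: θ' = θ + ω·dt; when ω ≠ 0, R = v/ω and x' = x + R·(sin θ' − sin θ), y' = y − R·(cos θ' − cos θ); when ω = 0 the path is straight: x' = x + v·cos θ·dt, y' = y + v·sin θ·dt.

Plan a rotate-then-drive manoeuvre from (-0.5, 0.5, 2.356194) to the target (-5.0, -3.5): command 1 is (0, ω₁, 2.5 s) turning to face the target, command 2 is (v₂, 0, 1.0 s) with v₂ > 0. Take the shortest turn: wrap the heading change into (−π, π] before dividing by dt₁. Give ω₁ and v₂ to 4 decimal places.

ω₁ = 0.6048, v₂ = 6.0208

heading to target = atan2(-3.5−0.5, -5−-0.5) = -2.4150
Δθ = wrap(-2.4150 − 2.3562) = 1.5120; ω₁ = Δθ/dt₁ = 0.6048
distance = √((-5−-0.5)² + (-3.5−0.5)²) = 6.0208; v₂ = distance/dt₂ = 6.0208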